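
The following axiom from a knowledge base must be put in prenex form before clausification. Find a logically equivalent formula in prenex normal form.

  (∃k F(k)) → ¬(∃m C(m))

Eliminate → and ↔ using ¬ and ∨.
  ¬(∃k F(k)) ∨ ¬(∃m C(m))
Drive negations inward (¬∀x A ≡ ∃x ¬A, ¬∃x A ≡ ∀x ¬A, De Morgan for ∧/∨):
  (∀k ¬F(k)) ∨ (∀m ¬C(m))
All bound variables are already distinct, so no renaming is needed.
Extract every quantifier outward, since the variables are now distinct and don't occur free across branches:
  ∀k ∀m (¬F(k) ∨ ¬C(m))

∀k ∀m (¬F(k) ∨ ¬C(m))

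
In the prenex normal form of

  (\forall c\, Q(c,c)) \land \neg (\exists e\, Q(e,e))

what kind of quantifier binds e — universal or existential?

universal

Move each ¬ inward, flipping quantifiers it crosses:
  (\forall c\, Q(c,c)) \land (\forall e\, \neg Q(e,e))
Extract every quantifier outward, since the variables are now distinct and don't occur free across branches:
  \forall c\, \forall e\, (Q(c,c) \land \neg Q(e,e))
The quantifier \exists e sits under an odd number of negations, so it flips to \forall e.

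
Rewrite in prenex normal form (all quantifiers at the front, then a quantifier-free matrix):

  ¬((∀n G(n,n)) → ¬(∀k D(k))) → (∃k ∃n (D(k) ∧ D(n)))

∃n ∃k ∃z ∃z1 (¬G(n,n) ∨ ¬D(k) ∨ D(z) ∧ D(z1))

Rewrite implications/biconditionals: A → B as ¬A ∨ B.
  ¬¬(¬(∀n G(n,n)) ∨ ¬(∀k D(k))) ∨ (∃k ∃n (D(k) ∧ D(n)))
Push ¬ through the quantifiers and connectives to reach negation normal form:
  (∃n ¬G(n,n)) ∨ (∃k ¬D(k)) ∨ (∃k ∃n (D(k) ∧ D(n)))
Rename bound variables to avoid capture: k↦z, n↦z1.
  (∃n ¬G(n,n)) ∨ (∃k ¬D(k)) ∨ (∃z ∃z1 (D(z) ∧ D(z1)))
Finally move all quantifiers to the prefix:
  ∃n ∃k ∃z ∃z1 (¬G(n,n) ∨ ¬D(k) ∨ D(z) ∧ D(z1))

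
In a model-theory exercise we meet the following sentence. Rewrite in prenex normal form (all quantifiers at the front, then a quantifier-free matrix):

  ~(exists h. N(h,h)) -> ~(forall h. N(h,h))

Rewrite implications/biconditionals: A → B as ¬A ∨ B.
  ~~(exists h. N(h,h)) | ~(forall h. N(h,h))
Drive negations inward (¬∀x A ≡ ∃x ¬A, ¬∃x A ≡ ∀x ¬A, De Morgan for ∧/∨):
  (exists h. N(h,h)) | (exists h. ~N(h,h))
Give each quantifier a distinct variable: h↦t.
  (exists h. N(h,h)) | (exists t. ~N(t,t))
Pull the quantifiers to the front (each side's bound variable is not free in the other side):
  exists h. exists t. (N(h,h) | ~N(t,t))

exists h. exists t. (N(h,h) | ~N(t,t))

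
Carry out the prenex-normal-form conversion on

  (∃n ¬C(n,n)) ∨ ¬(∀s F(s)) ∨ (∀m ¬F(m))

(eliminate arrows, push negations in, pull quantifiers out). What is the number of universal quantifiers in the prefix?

1

Move each ¬ inward, flipping quantifiers it crosses:
  (∃n ¬C(n,n)) ∨ (∃s ¬F(s)) ∨ (∀m ¬F(m))
All bound variables are already distinct, so no renaming is needed.
Finally move all quantifiers to the prefix:
  ∃n ∃s ∀m (¬C(n,n) ∨ ¬F(s) ∨ ¬F(m))
The prefix is ∃n ∃s ∀m: 1 universal, 2 existential.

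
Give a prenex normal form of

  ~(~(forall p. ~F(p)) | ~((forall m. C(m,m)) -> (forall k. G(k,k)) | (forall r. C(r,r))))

First replace A → B with ¬A ∨ B.
  ~(~(forall p. ~F(p)) | ~(~(forall m. C(m,m)) | (forall k. G(k,k)) | (forall r. C(r,r))))
Drive negations inward (¬∀x A ≡ ∃x ¬A, ¬∃x A ≡ ∀x ¬A, De Morgan for ∧/∨):
  (forall p. ~F(p)) & ((exists m. ~C(m,m)) | (forall k. G(k,k)) | (forall r. C(r,r)))
All bound variables are already distinct, so no renaming is needed.
Finally move all quantifiers to the prefix:
  forall p. exists m. forall k. forall r. (~F(p) & (~C(m,m) | G(k,k) | C(r,r)))

forall p. exists m. forall k. forall r. (~F(p) & (~C(m,m) | G(k,k) | C(r,r)))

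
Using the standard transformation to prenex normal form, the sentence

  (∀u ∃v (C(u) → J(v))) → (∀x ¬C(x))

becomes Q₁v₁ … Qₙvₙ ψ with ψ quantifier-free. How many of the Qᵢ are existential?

1

Eliminate → and ↔ using ¬ and ∨.
  ¬(∀u ∃v (¬C(u) ∨ J(v))) ∨ (∀x ¬C(x))
Move each ¬ inward, flipping quantifiers it crosses:
  (∃u ∀v (C(u) ∧ ¬J(v))) ∨ (∀x ¬C(x))
All bound variables are already distinct, so no renaming is needed.
Finally move all quantifiers to the prefix:
  ∃u ∀v ∀x (C(u) ∧ ¬J(v) ∨ ¬C(x))
The prefix is ∃u ∀v ∀x: 2 universal, 1 existential.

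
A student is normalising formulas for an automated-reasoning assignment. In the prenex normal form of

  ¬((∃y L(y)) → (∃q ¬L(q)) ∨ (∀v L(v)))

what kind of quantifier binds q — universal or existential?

First replace A → B with ¬A ∨ B.
  ¬(¬(∃y L(y)) ∨ (∃q ¬L(q)) ∨ (∀v L(v)))
Move each ¬ inward, flipping quantifiers it crosses:
  (∃y L(y)) ∧ (∀q L(q)) ∧ (∃v ¬L(v))
All bound variables are already distinct, so no renaming is needed.
Finally move all quantifiers to the prefix:
  ∃y ∀q ∃v (L(y) ∧ L(q) ∧ ¬L(v))
The quantifier ∃q sits under an odd number of negations (counting the antecedent side of each →), so it flips to ∀q.

universal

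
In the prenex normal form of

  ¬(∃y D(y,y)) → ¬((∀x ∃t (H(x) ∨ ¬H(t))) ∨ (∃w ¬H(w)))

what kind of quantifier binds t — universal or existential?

First replace A → B with ¬A ∨ B.
  ¬¬(∃y D(y,y)) ∨ ¬((∀x ∃t (H(x) ∨ ¬H(t))) ∨ (∃w ¬H(w)))
Drive negations inward (¬∀x A ≡ ∃x ¬A, ¬∃x A ≡ ∀x ¬A, De Morgan for ∧/∨):
  (∃y D(y,y)) ∨ (∃x ∀t (¬H(x) ∧ H(t))) ∧ (∀w H(w))
Extract every quantifier outward, since the variables are now distinct and don't occur free across branches:
  ∃y ∃x ∀t ∀w (D(y,y) ∨ ¬H(x) ∧ H(t) ∧ H(w))
The quantifier ∃t sits under an odd number of negations (counting the antecedent side of each →), so it flips to ∀t.

universal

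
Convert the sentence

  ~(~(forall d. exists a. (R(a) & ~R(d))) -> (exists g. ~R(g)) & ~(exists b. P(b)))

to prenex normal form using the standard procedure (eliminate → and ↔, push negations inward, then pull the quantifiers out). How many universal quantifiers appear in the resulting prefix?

2

First replace A → B with ¬A ∨ B.
  ~(~~(forall d. exists a. (R(a) & ~R(d))) | (exists g. ~R(g)) & ~(exists b. P(b)))
Drive negations inward (¬∀x A ≡ ∃x ¬A, ¬∃x A ≡ ∀x ¬A, De Morgan for ∧/∨):
  (exists d. forall a. (~R(a) | R(d))) & ((forall g. R(g)) | (exists b. P(b)))
All bound variables are already distinct, so no renaming is needed.
Finally move all quantifiers to the prefix:
  exists d. forall a. forall g. exists b. ((~R(a) | R(d)) & (R(g) | P(b)))
The prefix is exists d forall a forall g exists b: 2 universal, 2 existential.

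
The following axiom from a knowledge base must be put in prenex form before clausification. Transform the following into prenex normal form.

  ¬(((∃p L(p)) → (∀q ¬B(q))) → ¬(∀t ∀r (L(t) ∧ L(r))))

∀p ∀q ∀t ∀r ((¬L(p) ∨ ¬B(q)) ∧ L(t) ∧ L(r))

Rewrite implications/biconditionals: A → B as ¬A ∨ B.
  ¬(¬(¬(∃p L(p)) ∨ (∀q ¬B(q))) ∨ ¬(∀t ∀r (L(t) ∧ L(r))))
Move each ¬ inward, flipping quantifiers it crosses:
  ((∀p ¬L(p)) ∨ (∀q ¬B(q))) ∧ (∀t ∀r (L(t) ∧ L(r)))
Pull the quantifiers to the front (each side's bound variable is not free in the other side):
  ∀p ∀q ∀t ∀r ((¬L(p) ∨ ¬B(q)) ∧ L(t) ∧ L(r))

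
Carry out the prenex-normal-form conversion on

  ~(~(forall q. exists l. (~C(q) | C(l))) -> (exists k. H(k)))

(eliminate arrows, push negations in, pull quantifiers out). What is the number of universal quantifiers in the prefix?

Eliminate → and ↔ using ¬ and ∨.
  ~(~~(forall q. exists l. (~C(q) | C(l))) | (exists k. H(k)))
Drive negations inward (¬∀x A ≡ ∃x ¬A, ¬∃x A ≡ ∀x ¬A, De Morgan for ∧/∨):
  (exists q. forall l. (C(q) & ~C(l))) & (forall k. ~H(k))
All bound variables are already distinct, so no renaming is needed.
Pull the quantifiers to the front (each side's bound variable is not free in the other side):
  exists q. forall l. forall k. (C(q) & ~C(l) & ~H(k))
The prefix is exists q forall l forall k: 2 universal, 1 existential.

2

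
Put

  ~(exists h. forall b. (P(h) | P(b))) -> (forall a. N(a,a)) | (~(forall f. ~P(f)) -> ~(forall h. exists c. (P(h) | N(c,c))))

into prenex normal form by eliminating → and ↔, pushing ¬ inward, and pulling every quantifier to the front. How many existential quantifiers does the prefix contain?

2

Eliminate → and ↔ using ¬ and ∨.
  ~~(exists h. forall b. (P(h) | P(b))) | (forall a. N(a,a)) | ~~(forall f. ~P(f)) | ~(forall h. exists c. (P(h) | N(c,c)))
Drive negations inward (¬∀x A ≡ ∃x ¬A, ¬∃x A ≡ ∀x ¬A, De Morgan for ∧/∨):
  (exists h. forall b. (P(h) | P(b))) | (forall a. N(a,a)) | (forall f. ~P(f)) | (exists h. forall c. (~P(h) & ~N(c,c)))
Give each quantifier a distinct variable: h↦v1.
  (exists h. forall b. (P(h) | P(b))) | (forall a. N(a,a)) | (forall f. ~P(f)) | (exists v1. forall c. (~P(v1) & ~N(c,c)))
Pull the quantifiers to the front (each side's bound variable is not free in the other side):
  exists h. forall b. forall a. forall f. exists v1. forall c. (P(h) | P(b) | N(a,a) | ~P(f) | ~P(v1) & ~N(c,c))
The prefix is exists h forall b forall a forall f exists v1 forall c: 4 universal, 2 existential.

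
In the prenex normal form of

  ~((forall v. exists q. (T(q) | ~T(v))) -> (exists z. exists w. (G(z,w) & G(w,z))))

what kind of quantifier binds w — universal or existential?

universal

Rewrite implications/biconditionals: A → B as ¬A ∨ B.
  ~(~(forall v. exists q. (T(q) | ~T(v))) | (exists z. exists w. (G(z,w) & G(w,z))))
Move each ¬ inward, flipping quantifiers it crosses:
  (forall v. exists q. (T(q) | ~T(v))) & (forall z. forall w. (~G(z,w) | ~G(w,z)))
All bound variables are already distinct, so no renaming is needed.
Pull the quantifiers to the front (each side's bound variable is not free in the other side):
  forall v. exists q. forall z. forall w. ((T(q) | ~T(v)) & (~G(z,w) | ~G(w,z)))
The quantifier exists w sits under an odd number of negations (counting the antecedent side of each →), so it flips to forall w.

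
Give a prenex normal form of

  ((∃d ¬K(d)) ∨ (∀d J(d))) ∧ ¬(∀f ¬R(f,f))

∃d ∀q ∃f ((¬K(d) ∨ J(q)) ∧ R(f,f))

Drive negations inward (¬∀x A ≡ ∃x ¬A, ¬∃x A ≡ ∀x ¬A, De Morgan for ∧/∨):
  ((∃d ¬K(d)) ∨ (∀d J(d))) ∧ (∃f R(f,f))
Give each quantifier a distinct variable: d↦q.
  ((∃d ¬K(d)) ∨ (∀q J(q))) ∧ (∃f R(f,f))
Finally move all quantifiers to the prefix:
  ∃d ∀q ∃f ((¬K(d) ∨ J(q)) ∧ R(f,f))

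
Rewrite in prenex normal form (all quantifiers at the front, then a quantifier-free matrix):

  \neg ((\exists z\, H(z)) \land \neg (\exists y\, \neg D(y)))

\forall z\, \exists y\, (\neg H(z) \lor \neg D(y))

Drive negations inward (¬∀x A ≡ ∃x ¬A, ¬∃x A ≡ ∀x ¬A, De Morgan for ∧/∨):
  (\forall z\, \neg H(z)) \lor (\exists y\, \neg D(y))
All bound variables are already distinct, so no renaming is needed.
Extract every quantifier outward, since the variables are now distinct and don't occur free across branches:
  \forall z\, \exists y\, (\neg H(z) \lor \neg D(y))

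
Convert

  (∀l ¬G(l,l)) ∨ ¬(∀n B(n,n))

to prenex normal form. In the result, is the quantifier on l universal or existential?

Push ¬ through the quantifiers and connectives to reach negation normal form:
  (∀l ¬G(l,l)) ∨ (∃n ¬B(n,n))
All bound variables are already distinct, so no renaming is needed.
Pull the quantifiers to the front (each side's bound variable is not free in the other side):
  ∀l ∃n (¬G(l,l) ∨ ¬B(n,n))
The quantifier ∀l sits under an even number of negations, so it remains universal.

universal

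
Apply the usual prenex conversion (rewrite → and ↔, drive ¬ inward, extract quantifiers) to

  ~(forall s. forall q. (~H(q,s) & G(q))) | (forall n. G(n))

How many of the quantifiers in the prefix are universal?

1

Move each ¬ inward, flipping quantifiers it crosses:
  (exists s. exists q. (H(q,s) | ~G(q))) | (forall n. G(n))
All bound variables are already distinct, so no renaming is needed.
Extract every quantifier outward, since the variables are now distinct and don't occur free across branches:
  exists s. exists q. forall n. (H(q,s) | ~G(q) | G(n))
The prefix is exists s exists q forall n: 1 universal, 2 existential.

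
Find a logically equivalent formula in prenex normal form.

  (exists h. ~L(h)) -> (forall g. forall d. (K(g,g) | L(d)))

Eliminate → and ↔ using ¬ and ∨.
  ~(exists h. ~L(h)) | (forall g. forall d. (K(g,g) | L(d)))
Move each ¬ inward, flipping quantifiers it crosses:
  (forall h. L(h)) | (forall g. forall d. (K(g,g) | L(d)))
Finally move all quantifiers to the prefix:
  forall h. forall g. forall d. (L(h) | K(g,g) | L(d))

forall h. forall g. forall d. (L(h) | K(g,g) | L(d))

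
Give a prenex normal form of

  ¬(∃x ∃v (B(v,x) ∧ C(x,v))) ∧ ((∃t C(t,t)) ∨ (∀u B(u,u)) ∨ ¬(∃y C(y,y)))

∀x ∀v ∃t ∀u ∀y ((¬B(v,x) ∨ ¬C(x,v)) ∧ (C(t,t) ∨ B(u,u) ∨ ¬C(y,y)))

Move each ¬ inward, flipping quantifiers it crosses:
  (∀x ∀v (¬B(v,x) ∨ ¬C(x,v))) ∧ ((∃t C(t,t)) ∨ (∀u B(u,u)) ∨ (∀y ¬C(y,y)))
All bound variables are already distinct, so no renaming is needed.
Finally move all quantifiers to the prefix:
  ∀x ∀v ∃t ∀u ∀y ((¬B(v,x) ∨ ¬C(x,v)) ∧ (C(t,t) ∨ B(u,u) ∨ ¬C(y,y)))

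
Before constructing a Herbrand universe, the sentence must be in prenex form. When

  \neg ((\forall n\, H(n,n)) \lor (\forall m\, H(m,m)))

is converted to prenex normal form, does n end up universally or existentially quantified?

existential

Push ¬ through the quantifiers and connectives to reach negation normal form:
  (\exists n\, \neg H(n,n)) \land (\exists m\, \neg H(m,m))
Finally move all quantifiers to the prefix:
  \exists n\, \exists m\, (\neg H(n,n) \land \neg H(m,m))
The quantifier \forall n sits under an odd number of negations, so it flips to \exists n.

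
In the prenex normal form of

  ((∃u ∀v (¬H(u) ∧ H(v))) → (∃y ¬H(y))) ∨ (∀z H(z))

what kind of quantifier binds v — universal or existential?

existential

First replace A → B with ¬A ∨ B.
  ¬(∃u ∀v (¬H(u) ∧ H(v))) ∨ (∃y ¬H(y)) ∨ (∀z H(z))
Drive negations inward (¬∀x A ≡ ∃x ¬A, ¬∃x A ≡ ∀x ¬A, De Morgan for ∧/∨):
  (∀u ∃v (H(u) ∨ ¬H(v))) ∨ (∃y ¬H(y)) ∨ (∀z H(z))
All bound variables are already distinct, so no renaming is needed.
Finally move all quantifiers to the prefix:
  ∀u ∃v ∃y ∀z (H(u) ∨ ¬H(v) ∨ ¬H(y) ∨ H(z))
The quantifier ∀v sits under an odd number of negations (counting the antecedent side of each →), so it flips to ∃v.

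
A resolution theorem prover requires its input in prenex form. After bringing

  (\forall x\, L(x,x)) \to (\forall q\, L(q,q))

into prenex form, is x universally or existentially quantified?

First replace A → B with ¬A ∨ B.
  \neg (\forall x\, L(x,x)) \lor (\forall q\, L(q,q))
Drive negations inward (¬∀x A ≡ ∃x ¬A, ¬∃x A ≡ ∀x ¬A, De Morgan for ∧/∨):
  (\exists x\, \neg L(x,x)) \lor (\forall q\, L(q,q))
All bound variables are already distinct, so no renaming is needed.
Finally move all quantifiers to the prefix:
  \exists x\, \forall q\, (\neg L(x,x) \lor L(q,q))
The quantifier \forall x sits under an odd number of negations (counting the antecedent side of each →), so it flips to \exists x.

existential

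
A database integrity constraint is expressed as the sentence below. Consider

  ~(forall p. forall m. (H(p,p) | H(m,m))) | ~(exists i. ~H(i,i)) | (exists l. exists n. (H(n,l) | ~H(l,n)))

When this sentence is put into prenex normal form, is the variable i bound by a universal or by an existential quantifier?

Move each ¬ inward, flipping quantifiers it crosses:
  (exists p. exists m. (~H(p,p) & ~H(m,m))) | (forall i. H(i,i)) | (exists l. exists n. (H(n,l) | ~H(l,n)))
Extract every quantifier outward, since the variables are now distinct and don't occur free across branches:
  exists p. exists m. forall i. exists l. exists n. (~H(p,p) & ~H(m,m) | H(i,i) | H(n,l) | ~H(l,n))
The quantifier exists i sits under an odd number of negations, so it flips to forall i.

universal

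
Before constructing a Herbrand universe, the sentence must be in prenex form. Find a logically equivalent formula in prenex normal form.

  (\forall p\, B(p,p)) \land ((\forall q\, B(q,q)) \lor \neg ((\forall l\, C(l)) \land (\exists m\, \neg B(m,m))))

\forall p\, \forall q\, \exists l\, \forall m\, (B(p,p) \land (B(q,q) \lor \neg C(l) \lor B(m,m)))

Drive negations inward (¬∀x A ≡ ∃x ¬A, ¬∃x A ≡ ∀x ¬A, De Morgan for ∧/∨):
  (\forall p\, B(p,p)) \land ((\forall q\, B(q,q)) \lor (\exists l\, \neg C(l)) \lor (\forall m\, B(m,m)))
All bound variables are already distinct, so no renaming is needed.
Pull the quantifiers to the front (each side's bound variable is not free in the other side):
  \forall p\, \forall q\, \exists l\, \forall m\, (B(p,p) \land (B(q,q) \lor \neg C(l) \lor B(m,m)))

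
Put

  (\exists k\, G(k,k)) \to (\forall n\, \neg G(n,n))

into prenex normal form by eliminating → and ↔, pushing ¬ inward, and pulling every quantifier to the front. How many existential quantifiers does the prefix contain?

0

Rewrite implications/biconditionals: A → B as ¬A ∨ B.
  \neg (\exists k\, G(k,k)) \lor (\forall n\, \neg G(n,n))
Move each ¬ inward, flipping quantifiers it crosses:
  (\forall k\, \neg G(k,k)) \lor (\forall n\, \neg G(n,n))
Finally move all quantifiers to the prefix:
  \forall k\, \forall n\, (\neg G(k,k) \lor \neg G(n,n))
The prefix is \forall k \forall n: 2 universal, 0 existential.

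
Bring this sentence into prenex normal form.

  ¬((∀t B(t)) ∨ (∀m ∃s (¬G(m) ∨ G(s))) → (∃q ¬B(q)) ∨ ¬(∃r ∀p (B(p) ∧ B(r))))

∀t ∀m ∃s ∀q ∃r ∀p ((B(t) ∨ ¬G(m) ∨ G(s)) ∧ B(q) ∧ B(p) ∧ B(r))

Rewrite implications/biconditionals: A → B as ¬A ∨ B.
  ¬(¬((∀t B(t)) ∨ (∀m ∃s (¬G(m) ∨ G(s)))) ∨ (∃q ¬B(q)) ∨ ¬(∃r ∀p (B(p) ∧ B(r))))
Move each ¬ inward, flipping quantifiers it crosses:
  ((∀t B(t)) ∨ (∀m ∃s (¬G(m) ∨ G(s)))) ∧ (∀q B(q)) ∧ (∃r ∀p (B(p) ∧ B(r)))
All bound variables are already distinct, so no renaming is needed.
Finally move all quantifiers to the prefix:
  ∀t ∀m ∃s ∀q ∃r ∀p ((B(t) ∨ ¬G(m) ∨ G(s)) ∧ B(q) ∧ B(p) ∧ B(r))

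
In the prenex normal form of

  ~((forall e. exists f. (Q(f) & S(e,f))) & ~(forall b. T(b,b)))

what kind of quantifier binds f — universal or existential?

Drive negations inward (¬∀x A ≡ ∃x ¬A, ¬∃x A ≡ ∀x ¬A, De Morgan for ∧/∨):
  (exists e. forall f. (~Q(f) | ~S(e,f))) | (forall b. T(b,b))
All bound variables are already distinct, so no renaming is needed.
Pull the quantifiers to the front (each side's bound variable is not free in the other side):
  exists e. forall f. forall b. (~Q(f) | ~S(e,f) | T(b,b))
The quantifier exists f sits under an odd number of negations, so it flips to forall f.

universal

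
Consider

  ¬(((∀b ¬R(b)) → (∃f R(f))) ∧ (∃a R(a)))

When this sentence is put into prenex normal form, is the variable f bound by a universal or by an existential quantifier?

Eliminate → and ↔ using ¬ and ∨.
  ¬((¬(∀b ¬R(b)) ∨ (∃f R(f))) ∧ (∃a R(a)))
Drive negations inward (¬∀x A ≡ ∃x ¬A, ¬∃x A ≡ ∀x ¬A, De Morgan for ∧/∨):
  (∀b ¬R(b)) ∧ (∀f ¬R(f)) ∨ (∀a ¬R(a))
All bound variables are already distinct, so no renaming is needed.
Finally move all quantifiers to the prefix:
  ∀b ∀f ∀a (¬R(b) ∧ ¬R(f) ∨ ¬R(a))
The quantifier ∃f sits under an odd number of negations (counting the antecedent side of each →), so it flips to ∀f.

universal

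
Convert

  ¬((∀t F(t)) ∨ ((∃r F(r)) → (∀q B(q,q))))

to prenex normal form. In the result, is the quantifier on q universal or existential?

Eliminate → and ↔ using ¬ and ∨.
  ¬((∀t F(t)) ∨ ¬(∃r F(r)) ∨ (∀q B(q,q)))
Push ¬ through the quantifiers and connectives to reach negation normal form:
  (∃t ¬F(t)) ∧ (∃r F(r)) ∧ (∃q ¬B(q,q))
Extract every quantifier outward, since the variables are now distinct and don't occur free across branches:
  ∃t ∃r ∃q (¬F(t) ∧ F(r) ∧ ¬B(q,q))
The quantifier ∀q sits under an odd number of negations (counting the antecedent side of each →), so it flips to ∃q.

existential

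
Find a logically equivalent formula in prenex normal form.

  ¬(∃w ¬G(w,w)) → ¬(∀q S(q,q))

∃w ∃q (¬G(w,w) ∨ ¬S(q,q))

Rewrite implications/biconditionals: A → B as ¬A ∨ B.
  ¬¬(∃w ¬G(w,w)) ∨ ¬(∀q S(q,q))
Move each ¬ inward, flipping quantifiers it crosses:
  (∃w ¬G(w,w)) ∨ (∃q ¬S(q,q))
Pull the quantifiers to the front (each side's bound variable is not free in the other side):
  ∃w ∃q (¬G(w,w) ∨ ¬S(q,q))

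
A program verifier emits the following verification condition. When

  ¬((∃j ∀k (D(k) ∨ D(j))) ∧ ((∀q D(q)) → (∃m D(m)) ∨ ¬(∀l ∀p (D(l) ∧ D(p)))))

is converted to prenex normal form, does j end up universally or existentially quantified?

First replace A → B with ¬A ∨ B.
  ¬((∃j ∀k (D(k) ∨ D(j))) ∧ (¬(∀q D(q)) ∨ (∃m D(m)) ∨ ¬(∀l ∀p (D(l) ∧ D(p)))))
Drive negations inward (¬∀x A ≡ ∃x ¬A, ¬∃x A ≡ ∀x ¬A, De Morgan for ∧/∨):
  (∀j ∃k (¬D(k) ∧ ¬D(j))) ∨ (∀q D(q)) ∧ (∀m ¬D(m)) ∧ (∀l ∀p (D(l) ∧ D(p)))
Pull the quantifiers to the front (each side's bound variable is not free in the other side):
  ∀j ∃k ∀q ∀m ∀l ∀p (¬D(k) ∧ ¬D(j) ∨ D(q) ∧ ¬D(m) ∧ D(l) ∧ D(p))
The quantifier ∃j sits under an odd number of negations (counting the antecedent side of each →), so it flips to ∀j.

universal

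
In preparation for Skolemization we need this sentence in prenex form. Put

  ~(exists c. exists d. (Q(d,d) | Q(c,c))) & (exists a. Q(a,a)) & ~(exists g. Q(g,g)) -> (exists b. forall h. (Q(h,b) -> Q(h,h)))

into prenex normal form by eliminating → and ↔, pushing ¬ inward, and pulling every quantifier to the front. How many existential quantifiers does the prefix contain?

4

Eliminate → and ↔ using ¬ and ∨.
  ~(~(exists c. exists d. (Q(d,d) | Q(c,c))) & (exists a. Q(a,a)) & ~(exists g. Q(g,g))) | (exists b. forall h. (~Q(h,b) | Q(h,h)))
Move each ¬ inward, flipping quantifiers it crosses:
  (exists c. exists d. (Q(d,d) | Q(c,c))) | (forall a. ~Q(a,a)) | (exists g. Q(g,g)) | (exists b. forall h. (~Q(h,b) | Q(h,h)))
All bound variables are already distinct, so no renaming is needed.
Pull the quantifiers to the front (each side's bound variable is not free in the other side):
  exists c. exists d. forall a. exists g. exists b. forall h. (Q(d,d) | Q(c,c) | ~Q(a,a) | Q(g,g) | ~Q(h,b) | Q(h,h))
The prefix is exists c exists d forall a exists g exists b forall h: 2 universal, 4 existential.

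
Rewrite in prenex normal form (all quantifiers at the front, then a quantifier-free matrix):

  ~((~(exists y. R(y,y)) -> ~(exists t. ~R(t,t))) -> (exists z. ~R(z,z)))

First replace A → B with ¬A ∨ B.
  ~(~(~~(exists y. R(y,y)) | ~(exists t. ~R(t,t))) | (exists z. ~R(z,z)))
Move each ¬ inward, flipping quantifiers it crosses:
  ((exists y. R(y,y)) | (forall t. R(t,t))) & (forall z. R(z,z))
All bound variables are already distinct, so no renaming is needed.
Finally move all quantifiers to the prefix:
  exists y. forall t. forall z. ((R(y,y) | R(t,t)) & R(z,z))

exists y. forall t. forall z. ((R(y,y) | R(t,t)) & R(z,z))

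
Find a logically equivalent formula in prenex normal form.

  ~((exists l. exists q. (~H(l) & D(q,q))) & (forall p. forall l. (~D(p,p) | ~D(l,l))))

Drive negations inward (¬∀x A ≡ ∃x ¬A, ¬∃x A ≡ ∀x ¬A, De Morgan for ∧/∨):
  (forall l. forall q. (H(l) | ~D(q,q))) | (exists p. exists l. (D(p,p) & D(l,l)))
Rename bound variables to avoid capture: l↦x1.
  (forall l. forall q. (H(l) | ~D(q,q))) | (exists p. exists x1. (D(p,p) & D(x1,x1)))
Extract every quantifier outward, since the variables are now distinct and don't occur free across branches:
  forall l. forall q. exists p. exists x1. (H(l) | ~D(q,q) | D(p,p) & D(x1,x1))

forall l. forall q. exists p. exists x1. (H(l) | ~D(q,q) | D(p,p) & D(x1,x1))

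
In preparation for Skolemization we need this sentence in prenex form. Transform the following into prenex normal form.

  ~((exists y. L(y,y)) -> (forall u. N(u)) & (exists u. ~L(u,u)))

exists y. exists u. forall b. (L(y,y) & (~N(u) | L(b,b)))

First replace A → B with ¬A ∨ B.
  ~(~(exists y. L(y,y)) | (forall u. N(u)) & (exists u. ~L(u,u)))
Move each ¬ inward, flipping quantifiers it crosses:
  (exists y. L(y,y)) & ((exists u. ~N(u)) | (forall u. L(u,u)))
Give each quantifier a distinct variable: u↦b.
  (exists y. L(y,y)) & ((exists u. ~N(u)) | (forall b. L(b,b)))
Finally move all quantifiers to the prefix:
  exists y. exists u. forall b. (L(y,y) & (~N(u) | L(b,b)))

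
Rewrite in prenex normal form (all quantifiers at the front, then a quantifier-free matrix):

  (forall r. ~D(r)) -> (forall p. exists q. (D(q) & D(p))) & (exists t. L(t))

First replace A → B with ¬A ∨ B.
  ~(forall r. ~D(r)) | (forall p. exists q. (D(q) & D(p))) & (exists t. L(t))
Push ¬ through the quantifiers and connectives to reach negation normal form:
  (exists r. D(r)) | (forall p. exists q. (D(q) & D(p))) & (exists t. L(t))
All bound variables are already distinct, so no renaming is needed.
Finally move all quantifiers to the prefix:
  exists r. forall p. exists q. exists t. (D(r) | D(q) & D(p) & L(t))

exists r. forall p. exists q. exists t. (D(r) | D(q) & D(p) & L(t))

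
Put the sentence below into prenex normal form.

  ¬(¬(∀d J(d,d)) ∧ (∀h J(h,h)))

∀d ∃h (J(d,d) ∨ ¬J(h,h))

Move each ¬ inward, flipping quantifiers it crosses:
  (∀d J(d,d)) ∨ (∃h ¬J(h,h))
Finally move all quantifiers to the prefix:
  ∀d ∃h (J(d,d) ∨ ¬J(h,h))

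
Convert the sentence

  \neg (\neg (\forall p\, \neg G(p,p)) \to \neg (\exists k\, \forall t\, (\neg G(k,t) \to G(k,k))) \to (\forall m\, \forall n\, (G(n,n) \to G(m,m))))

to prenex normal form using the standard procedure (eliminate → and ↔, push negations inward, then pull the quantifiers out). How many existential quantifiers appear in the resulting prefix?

Eliminate → and ↔ using ¬ and ∨.
  \neg (\neg \neg (\forall p\, \neg G(p,p)) \lor \neg \neg (\exists k\, \forall t\, (\neg \neg G(k,t) \lor G(k,k))) \lor (\forall m\, \forall n\, (\neg G(n,n) \lor G(m,m))))
Move each ¬ inward, flipping quantifiers it crosses:
  (\exists p\, G(p,p)) \land (\forall k\, \exists t\, (\neg G(k,t) \land \neg G(k,k))) \land (\exists m\, \exists n\, (G(n,n) \land \neg G(m,m)))
All bound variables are already distinct, so no renaming is needed.
Finally move all quantifiers to the prefix:
  \exists p\, \forall k\, \exists t\, \exists m\, \exists n\, (G(p,p) \land \neg G(k,t) \land \neg G(k,k) \land G(n,n) \land \neg G(m,m))
The prefix is \exists p \forall k \exists t \exists m \exists n: 1 universal, 4 existential.

4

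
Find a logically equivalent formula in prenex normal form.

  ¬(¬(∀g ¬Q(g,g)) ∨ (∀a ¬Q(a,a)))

∀g ∃a (¬Q(g,g) ∧ Q(a,a))

Push ¬ through the quantifiers and connectives to reach negation normal form:
  (∀g ¬Q(g,g)) ∧ (∃a Q(a,a))
All bound variables are already distinct, so no renaming is needed.
Pull the quantifiers to the front (each side's bound variable is not free in the other side):
  ∀g ∃a (¬Q(g,g) ∧ Q(a,a))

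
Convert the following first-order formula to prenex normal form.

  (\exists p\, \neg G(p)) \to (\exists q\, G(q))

First replace A → B with ¬A ∨ B.
  \neg (\exists p\, \neg G(p)) \lor (\exists q\, G(q))
Push ¬ through the quantifiers and connectives to reach negation normal form:
  (\forall p\, G(p)) \lor (\exists q\, G(q))
All bound variables are already distinct, so no renaming is needed.
Extract every quantifier outward, since the variables are now distinct and don't occur free across branches:
  \forall p\, \exists q\, (G(p) \lor G(q))

\forall p\, \exists q\, (G(p) \lor G(q))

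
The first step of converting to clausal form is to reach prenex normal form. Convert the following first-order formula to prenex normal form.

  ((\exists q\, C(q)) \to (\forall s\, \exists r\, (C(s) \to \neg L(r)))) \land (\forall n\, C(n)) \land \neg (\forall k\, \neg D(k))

Rewrite implications/biconditionals: A → B as ¬A ∨ B.
  (\neg (\exists q\, C(q)) \lor (\forall s\, \exists r\, (\neg C(s) \lor \neg L(r)))) \land (\forall n\, C(n)) \land \neg (\forall k\, \neg D(k))
Drive negations inward (¬∀x A ≡ ∃x ¬A, ¬∃x A ≡ ∀x ¬A, De Morgan for ∧/∨):
  ((\forall q\, \neg C(q)) \lor (\forall s\, \exists r\, (\neg C(s) \lor \neg L(r)))) \land (\forall n\, C(n)) \land (\exists k\, D(k))
Pull the quantifiers to the front (each side's bound variable is not free in the other side):
  \forall q\, \forall s\, \exists r\, \forall n\, \exists k\, ((\neg C(q) \lor \neg C(s) \lor \neg L(r)) \land C(n) \land D(k))

\forall q\, \forall s\, \exists r\, \forall n\, \exists k\, ((\neg C(q) \lor \neg C(s) \lor \neg L(r)) \land C(n) \land D(k))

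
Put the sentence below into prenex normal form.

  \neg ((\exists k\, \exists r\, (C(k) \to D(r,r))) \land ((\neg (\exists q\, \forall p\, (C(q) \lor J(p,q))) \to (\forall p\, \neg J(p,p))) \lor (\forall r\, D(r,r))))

First replace A → B with ¬A ∨ B.
  \neg ((\exists k\, \exists r\, (\neg C(k) \lor D(r,r))) \land (\neg \neg (\exists q\, \forall p\, (C(q) \lor J(p,q))) \lor (\forall p\, \neg J(p,p)) \lor (\forall r\, D(r,r))))
Move each ¬ inward, flipping quantifiers it crosses:
  (\forall k\, \forall r\, (C(k) \land \neg D(r,r))) \lor (\forall q\, \exists p\, (\neg C(q) \land \neg J(p,q))) \land (\exists p\, J(p,p)) \land (\exists r\, \neg D(r,r))
Give each quantifier a distinct variable: p↦u1, r↦v1.
  (\forall k\, \forall r\, (C(k) \land \neg D(r,r))) \lor (\forall q\, \exists p\, (\neg C(q) \land \neg J(p,q))) \land (\exists u1\, J(u1,u1)) \land (\exists v1\, \neg D(v1,v1))
Pull the quantifiers to the front (each side's bound variable is not free in the other side):
  \forall k\, \forall r\, \forall q\, \exists p\, \exists u1\, \exists v1\, (C(k) \land \neg D(r,r) \lor \neg C(q) \land \neg J(p,q) \land J(u1,u1) \land \neg D(v1,v1))

\forall k\, \forall r\, \forall q\, \exists p\, \exists u1\, \exists v1\, (C(k) \land \neg D(r,r) \lor \neg C(q) \land \neg J(p,q) \land J(u1,u1) \land \neg D(v1,v1))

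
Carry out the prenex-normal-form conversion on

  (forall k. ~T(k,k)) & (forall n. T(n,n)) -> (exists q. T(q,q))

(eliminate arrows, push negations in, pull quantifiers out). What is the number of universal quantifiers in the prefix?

Rewrite implications/biconditionals: A → B as ¬A ∨ B.
  ~((forall k. ~T(k,k)) & (forall n. T(n,n))) | (exists q. T(q,q))
Drive negations inward (¬∀x A ≡ ∃x ¬A, ¬∃x A ≡ ∀x ¬A, De Morgan for ∧/∨):
  (exists k. T(k,k)) | (exists n. ~T(n,n)) | (exists q. T(q,q))
All bound variables are already distinct, so no renaming is needed.
Finally move all quantifiers to the prefix:
  exists k. exists n. exists q. (T(k,k) | ~T(n,n) | T(q,q))
The prefix is exists k exists n exists q: 0 universal, 3 existential.

0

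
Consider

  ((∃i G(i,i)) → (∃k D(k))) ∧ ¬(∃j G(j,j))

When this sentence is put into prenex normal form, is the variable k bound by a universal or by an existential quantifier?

Rewrite implications/biconditionals: A → B as ¬A ∨ B.
  (¬(∃i G(i,i)) ∨ (∃k D(k))) ∧ ¬(∃j G(j,j))
Move each ¬ inward, flipping quantifiers it crosses:
  ((∀i ¬G(i,i)) ∨ (∃k D(k))) ∧ (∀j ¬G(j,j))
Pull the quantifiers to the front (each side's bound variable is not free in the other side):
  ∀i ∃k ∀j ((¬G(i,i) ∨ D(k)) ∧ ¬G(j,j))
The quantifier ∃k sits under an even number of negations (counting the antecedent side of each →), so it remains existential.

existential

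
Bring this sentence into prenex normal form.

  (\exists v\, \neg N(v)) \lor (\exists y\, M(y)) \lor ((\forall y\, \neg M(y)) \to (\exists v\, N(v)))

Eliminate → and ↔ using ¬ and ∨.
  (\exists v\, \neg N(v)) \lor (\exists y\, M(y)) \lor \neg (\forall y\, \neg M(y)) \lor (\exists v\, N(v))
Drive negations inward (¬∀x A ≡ ∃x ¬A, ¬∃x A ≡ ∀x ¬A, De Morgan for ∧/∨):
  (\exists v\, \neg N(v)) \lor (\exists y\, M(y)) \lor (\exists y\, M(y)) \lor (\exists v\, N(v))
Standardize variables apart so no two quantifiers bind the same name: y↦w, v↦z1.
  (\exists v\, \neg N(v)) \lor (\exists y\, M(y)) \lor (\exists w\, M(w)) \lor (\exists z1\, N(z1))
Pull the quantifiers to the front (each side's bound variable is not free in the other side):
  \exists v\, \exists y\, \exists w\, \exists z1\, (\neg N(v) \lor M(y) \lor M(w) \lor N(z1))

\exists v\, \exists y\, \exists w\, \exists z1\, (\neg N(v) \lor M(y) \lor M(w) \lor N(z1))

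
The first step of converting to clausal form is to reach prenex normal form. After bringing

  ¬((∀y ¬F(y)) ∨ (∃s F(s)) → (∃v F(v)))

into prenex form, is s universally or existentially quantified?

existential

Rewrite implications/biconditionals: A → B as ¬A ∨ B.
  ¬(¬((∀y ¬F(y)) ∨ (∃s F(s))) ∨ (∃v F(v)))
Move each ¬ inward, flipping quantifiers it crosses:
  ((∀y ¬F(y)) ∨ (∃s F(s))) ∧ (∀v ¬F(v))
All bound variables are already distinct, so no renaming is needed.
Extract every quantifier outward, since the variables are now distinct and don't occur free across branches:
  ∀y ∃s ∀v ((¬F(y) ∨ F(s)) ∧ ¬F(v))
The quantifier ∃s sits under an even number of negations (counting the antecedent side of each →), so it remains existential.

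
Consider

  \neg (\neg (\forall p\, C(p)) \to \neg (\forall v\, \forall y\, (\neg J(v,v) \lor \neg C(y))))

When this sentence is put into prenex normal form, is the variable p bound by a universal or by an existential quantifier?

existential

Eliminate → and ↔ using ¬ and ∨.
  \neg (\neg \neg (\forall p\, C(p)) \lor \neg (\forall v\, \forall y\, (\neg J(v,v) \lor \neg C(y))))
Drive negations inward (¬∀x A ≡ ∃x ¬A, ¬∃x A ≡ ∀x ¬A, De Morgan for ∧/∨):
  (\exists p\, \neg C(p)) \land (\forall v\, \forall y\, (\neg J(v,v) \lor \neg C(y)))
Finally move all quantifiers to the prefix:
  \exists p\, \forall v\, \forall y\, (\neg C(p) \land (\neg J(v,v) \lor \neg C(y)))
The quantifier \forall p sits under an odd number of negations (counting the antecedent side of each →), so it flips to \exists p.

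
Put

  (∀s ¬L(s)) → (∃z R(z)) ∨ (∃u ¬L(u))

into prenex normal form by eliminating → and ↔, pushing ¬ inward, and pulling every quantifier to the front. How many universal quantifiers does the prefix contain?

Eliminate → and ↔ using ¬ and ∨.
  ¬(∀s ¬L(s)) ∨ (∃z R(z)) ∨ (∃u ¬L(u))
Push ¬ through the quantifiers and connectives to reach negation normal form:
  (∃s L(s)) ∨ (∃z R(z)) ∨ (∃u ¬L(u))
Extract every quantifier outward, since the variables are now distinct and don't occur free across branches:
  ∃s ∃z ∃u (L(s) ∨ R(z) ∨ ¬L(u))
The prefix is ∃s ∃z ∃u: 0 universal, 3 existential.

0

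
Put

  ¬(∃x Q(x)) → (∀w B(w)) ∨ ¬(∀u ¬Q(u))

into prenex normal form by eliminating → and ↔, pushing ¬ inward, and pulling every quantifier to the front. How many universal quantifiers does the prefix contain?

Rewrite implications/biconditionals: A → B as ¬A ∨ B.
  ¬¬(∃x Q(x)) ∨ (∀w B(w)) ∨ ¬(∀u ¬Q(u))
Drive negations inward (¬∀x A ≡ ∃x ¬A, ¬∃x A ≡ ∀x ¬A, De Morgan for ∧/∨):
  (∃x Q(x)) ∨ (∀w B(w)) ∨ (∃u Q(u))
All bound variables are already distinct, so no renaming is needed.
Finally move all quantifiers to the prefix:
  ∃x ∀w ∃u (Q(x) ∨ B(w) ∨ Q(u))
The prefix is ∃x ∀w ∃u: 1 universal, 2 existential.

1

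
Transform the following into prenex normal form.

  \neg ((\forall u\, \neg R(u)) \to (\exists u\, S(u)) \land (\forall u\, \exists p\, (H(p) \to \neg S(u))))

\forall u\, \forall b\, \exists r\, \forall p\, (\neg R(u) \land (\neg S(b) \lor H(p) \land S(r)))

Eliminate → and ↔ using ¬ and ∨.
  \neg (\neg (\forall u\, \neg R(u)) \lor (\exists u\, S(u)) \land (\forall u\, \exists p\, (\neg H(p) \lor \neg S(u))))
Move each ¬ inward, flipping quantifiers it crosses:
  (\forall u\, \neg R(u)) \land ((\forall u\, \neg S(u)) \lor (\exists u\, \forall p\, (H(p) \land S(u))))
Rename bound variables to avoid capture: u↦b, u↦r.
  (\forall u\, \neg R(u)) \land ((\forall b\, \neg S(b)) \lor (\exists r\, \forall p\, (H(p) \land S(r))))
Finally move all quantifiers to the prefix:
  \forall u\, \forall b\, \exists r\, \forall p\, (\neg R(u) \land (\neg S(b) \lor H(p) \land S(r)))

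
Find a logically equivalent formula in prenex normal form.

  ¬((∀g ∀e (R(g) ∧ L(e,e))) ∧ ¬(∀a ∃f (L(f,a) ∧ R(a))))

∃g ∃e ∀a ∃f (¬R(g) ∨ ¬L(e,e) ∨ L(f,a) ∧ R(a))

Move each ¬ inward, flipping quantifiers it crosses:
  (∃g ∃e (¬R(g) ∨ ¬L(e,e))) ∨ (∀a ∃f (L(f,a) ∧ R(a)))
All bound variables are already distinct, so no renaming is needed.
Extract every quantifier outward, since the variables are now distinct and don't occur free across branches:
  ∃g ∃e ∀a ∃f (¬R(g) ∨ ¬L(e,e) ∨ L(f,a) ∧ R(a))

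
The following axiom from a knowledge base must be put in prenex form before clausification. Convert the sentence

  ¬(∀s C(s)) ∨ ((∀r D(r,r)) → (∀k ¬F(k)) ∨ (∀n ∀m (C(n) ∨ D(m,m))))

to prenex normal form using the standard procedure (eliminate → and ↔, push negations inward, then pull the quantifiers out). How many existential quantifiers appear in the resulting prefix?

2

Rewrite implications/biconditionals: A → B as ¬A ∨ B.
  ¬(∀s C(s)) ∨ ¬(∀r D(r,r)) ∨ (∀k ¬F(k)) ∨ (∀n ∀m (C(n) ∨ D(m,m)))
Push ¬ through the quantifiers and connectives to reach negation normal form:
  (∃s ¬C(s)) ∨ (∃r ¬D(r,r)) ∨ (∀k ¬F(k)) ∨ (∀n ∀m (C(n) ∨ D(m,m)))
All bound variables are already distinct, so no renaming is needed.
Finally move all quantifiers to the prefix:
  ∃s ∃r ∀k ∀n ∀m (¬C(s) ∨ ¬D(r,r) ∨ ¬F(k) ∨ C(n) ∨ D(m,m))
The prefix is ∃s ∃r ∀k ∀n ∀m: 3 universal, 2 existential.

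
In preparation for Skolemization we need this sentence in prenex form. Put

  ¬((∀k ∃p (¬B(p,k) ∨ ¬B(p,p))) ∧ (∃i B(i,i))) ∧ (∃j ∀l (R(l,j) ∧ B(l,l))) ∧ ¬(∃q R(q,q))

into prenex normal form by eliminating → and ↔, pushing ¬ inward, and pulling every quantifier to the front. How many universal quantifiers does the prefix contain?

Drive negations inward (¬∀x A ≡ ∃x ¬A, ¬∃x A ≡ ∀x ¬A, De Morgan for ∧/∨):
  ((∃k ∀p (B(p,k) ∧ B(p,p))) ∨ (∀i ¬B(i,i))) ∧ (∃j ∀l (R(l,j) ∧ B(l,l))) ∧ (∀q ¬R(q,q))
All bound variables are already distinct, so no renaming is needed.
Pull the quantifiers to the front (each side's bound variable is not free in the other side):
  ∃k ∀p ∀i ∃j ∀l ∀q ((B(p,k) ∧ B(p,p) ∨ ¬B(i,i)) ∧ R(l,j) ∧ B(l,l) ∧ ¬R(q,q))
The prefix is ∃k ∀p ∀i ∃j ∀l ∀q: 4 universal, 2 existential.

4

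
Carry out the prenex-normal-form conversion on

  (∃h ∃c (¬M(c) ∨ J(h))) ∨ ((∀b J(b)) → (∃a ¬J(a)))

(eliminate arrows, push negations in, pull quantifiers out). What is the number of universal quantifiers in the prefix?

First replace A → B with ¬A ∨ B.
  (∃h ∃c (¬M(c) ∨ J(h))) ∨ ¬(∀b J(b)) ∨ (∃a ¬J(a))
Move each ¬ inward, flipping quantifiers it crosses:
  (∃h ∃c (¬M(c) ∨ J(h))) ∨ (∃b ¬J(b)) ∨ (∃a ¬J(a))
All bound variables are already distinct, so no renaming is needed.
Finally move all quantifiers to the prefix:
  ∃h ∃c ∃b ∃a (¬M(c) ∨ J(h) ∨ ¬J(b) ∨ ¬J(a))
The prefix is ∃h ∃c ∃b ∃a: 0 universal, 4 existential.

0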